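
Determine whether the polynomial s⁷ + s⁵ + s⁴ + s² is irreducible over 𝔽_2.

No

Write g(s) = s⁷ + s⁵ + s⁴ + s².
Check for roots in 𝔽_2: g(0) = 0 → root; g(1) = 0 → root.
g(0) = 0, so (s) divides g(s); g is reducible.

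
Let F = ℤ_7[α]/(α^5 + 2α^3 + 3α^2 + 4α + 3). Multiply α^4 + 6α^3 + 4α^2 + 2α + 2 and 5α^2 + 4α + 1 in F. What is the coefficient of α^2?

5

Multiply in ℤ_7[α]: (α^4 + 6α^3 + 4α^2 + 2α + 2)·(5α^2 + 4α + 1) = 5α^6 + 6α^5 + 3α^4 + 4α^3 + α^2 + 3α + 2.
Reduce using α^5 ≡ 5α^3 + 4α^2 + 3α + 4 (mod α^5 + 2α^3 + 3α^2 + 4α + 3).
Reduced: 5α^3 + 5α^2 + 6α + 5.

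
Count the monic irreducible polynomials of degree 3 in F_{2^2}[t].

The number of monic irreducibles of degree 3 over GF(4) is (1/3)·Σ_{d∣3} μ(3/d) 4^d.
Divisors of 3: 1, 3; μ(3/d) for each: -1, 1.
Σ = − 4^1 + 4^3 = 60.
N = 60/3 = 20.

20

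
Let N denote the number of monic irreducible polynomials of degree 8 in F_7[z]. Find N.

By the necklace-counting formula, N_7(8) = (1/8) Σ_{d|8} μ(8/d)·7^d.
Divisors of 8: 1, 2, 4, 8; μ(8/d) for each: 0, 0, -1, 1.
Σ = − 7^4 + 7^8 = 5762400.
N = 5762400/8 = 720300.

720300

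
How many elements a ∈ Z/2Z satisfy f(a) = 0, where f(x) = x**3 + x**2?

Evaluate at each of the 2 elements of Z/2Z:
f(0) = 0 → root; f(1) = 0 → root.
Roots: {0, 1}.

2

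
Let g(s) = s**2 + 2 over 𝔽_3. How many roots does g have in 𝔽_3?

2

Evaluate at each of the 3 elements of 𝔽_3:
g(0) = 2; g(1) = 0 → root; g(2) = 0 → root.
Roots: {1, 2}.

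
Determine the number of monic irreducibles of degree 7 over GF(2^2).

2340

x^(4^7) − x is the product of all monic irreducibles of degree dividing 7; Möbius inversion gives N = (1/7) Σ μ(7/d)·4^d.
Divisors of 7: 1, 7; μ(7/d) for each: -1, 1.
Σ = − 4^1 + 4^7 = 16380.
N = 16380/7 = 2340.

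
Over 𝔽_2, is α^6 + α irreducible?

Write P(α) = α^6 + α.
Check for roots in 𝔽_2: P(0) = 0 → root; P(1) = 0 → root.
P(0) = 0, so (α) divides P(α); P is reducible.

No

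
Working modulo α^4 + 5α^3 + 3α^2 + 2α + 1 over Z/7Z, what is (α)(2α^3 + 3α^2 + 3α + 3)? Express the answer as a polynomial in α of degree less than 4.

Multiply in Z/7Z[α]: (α)·(2α^3 + 3α^2 + 3α + 3) = 2α^4 + 3α^3 + 3α^2 + 3α.
Reduce using α^4 ≡ 2α^3 + 4α^2 + 5α + 6 (mod α^4 + 5α^3 + 3α^2 + 2α + 1).
Reduced: 4α^2 + 6α + 5.

4α^2 + 6α + 5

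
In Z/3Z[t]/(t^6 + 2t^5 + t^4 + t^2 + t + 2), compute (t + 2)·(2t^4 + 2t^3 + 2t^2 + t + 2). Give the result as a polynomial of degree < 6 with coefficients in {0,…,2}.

2t^5 + 2t^2 + t + 1

Multiply in Z/3Z[t]: (t + 2)·(2t^4 + 2t^3 + 2t^2 + t + 2) = 2t^5 + 2t^2 + t + 1.
Reduced: 2t^5 + 2t^2 + t + 1.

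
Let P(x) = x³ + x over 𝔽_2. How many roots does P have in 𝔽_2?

2

Evaluate at each of the 2 elements of 𝔽_2:
P(0) = 0 → root; P(1) = 0 → root.
Roots: {0, 1}.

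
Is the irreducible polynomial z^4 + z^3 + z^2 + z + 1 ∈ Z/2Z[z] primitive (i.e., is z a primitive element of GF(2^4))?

No

Write f(z) = z^4 + z^3 + z^2 + z + 1.
|GF(2^4)^×| = 2^4 − 1 = 15. Prime factorization: 15 = 3·5.
f is primitive ⇔ z has order 15 in GF(2)[z]/(f), i.e. z^(15/q) ≠ 1 for each prime q | 15.
z^(5) mod f = 1
z^(3) mod f = z^3.
Since z^(5) = 1, the order of z divides 5 < 15; not primitive.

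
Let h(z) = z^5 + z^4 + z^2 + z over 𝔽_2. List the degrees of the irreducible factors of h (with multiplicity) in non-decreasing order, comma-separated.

1, 1, 1, 2

Roots in 𝔽_2: h(0) = 0 → root; h(1) = 0 → root.
Linear factors from roots: (z), (z + 1).
Complete factorization: h(z) = (z)·(z + 1)^2·(z^2 + z + 1).
Factor degrees with multiplicity: 1 + 1 + 1 + 2 = 5.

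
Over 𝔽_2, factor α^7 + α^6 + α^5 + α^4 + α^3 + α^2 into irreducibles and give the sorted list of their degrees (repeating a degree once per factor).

Write h(α) = α^7 + α^6 + α^5 + α^4 + α^3 + α^2.
Roots in 𝔽_2: h(0) = 0 → root; h(1) = 0 → root.
Linear factors from roots: (α), (α + 1).
Complete factorization: h(α) = (α + 1)·(α)^2·(α^2 + α + 1)^2.
Factor degrees with multiplicity: 1 + 1 + 1 + 2 + 2 = 7.

1, 1, 1, 2, 2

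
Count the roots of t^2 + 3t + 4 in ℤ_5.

0

Write h(t) = t^2 + 3t + 4.
Evaluate at each of the 5 elements of ℤ_5:
h(0) = 4; h(1) = 3; h(2) = 4; h(3) = 2; h(4) = 2.
No element is a root.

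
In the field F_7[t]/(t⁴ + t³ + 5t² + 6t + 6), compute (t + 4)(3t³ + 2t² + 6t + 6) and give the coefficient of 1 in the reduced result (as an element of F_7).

6

Multiply in F_7[t]: (t + 4)·(3t³ + 2t² + 6t + 6) = 3t⁴ + 2t + 3.
Reduce using t⁴ ≡ 6t³ + 2t² + t + 1 (mod t⁴ + t³ + 5t² + 6t + 6).
Reduced: 4t³ + 6t² + 5t + 6.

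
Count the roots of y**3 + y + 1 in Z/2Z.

0

Write P(y) = y**3 + y + 1.
Evaluate at each of the 2 elements of Z/2Z:
P(0) = 1; P(1) = 1.
No element is a root.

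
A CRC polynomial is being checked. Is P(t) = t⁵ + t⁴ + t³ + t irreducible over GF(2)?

Check for roots in GF(2): P(0) = 0 → root; P(1) = 0 → root.
P(0) = 0, so (t) divides P(t); P is reducible.

No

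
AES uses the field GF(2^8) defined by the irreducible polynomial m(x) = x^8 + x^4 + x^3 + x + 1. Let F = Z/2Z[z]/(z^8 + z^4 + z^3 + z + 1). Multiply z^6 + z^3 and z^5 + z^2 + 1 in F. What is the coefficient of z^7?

1

Multiply in Z/2Z[z]: (z^6 + z^3)·(z^5 + z^2 + 1) = z^11 + z^6 + z^5 + z^3.
Reduce using z^8 ≡ z^4 + z^3 + z + 1 (mod z^8 + z^4 + z^3 + z + 1).
Reduced: z^7 + z^5 + z^4.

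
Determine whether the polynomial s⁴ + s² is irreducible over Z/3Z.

Write h(s) = s⁴ + s².
Check for roots in Z/3Z: h(0) = 0 → root; h(1) = 2; h(2) = 2.
h(0) = 0, so (s) divides h(s); h is reducible.

No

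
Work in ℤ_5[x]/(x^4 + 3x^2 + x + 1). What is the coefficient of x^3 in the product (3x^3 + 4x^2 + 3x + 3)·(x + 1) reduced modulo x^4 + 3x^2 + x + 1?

Multiply in ℤ_5[x]: (3x^3 + 4x^2 + 3x + 3)·(x + 1) = 3x^4 + 2x^3 + 2x^2 + x + 3.
Reduce using x^4 ≡ 2x^2 + 4x + 4 (mod x^4 + 3x^2 + x + 1).
Reduced: 2x^3 + 3x^2 + 3x.

2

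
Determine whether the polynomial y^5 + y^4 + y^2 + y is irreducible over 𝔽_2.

Write h(y) = y^5 + y^4 + y^2 + y.
Check for roots in 𝔽_2: h(0) = 0 → root; h(1) = 0 → root.
h(0) = 0, so (y) divides h(y); h is reducible.

No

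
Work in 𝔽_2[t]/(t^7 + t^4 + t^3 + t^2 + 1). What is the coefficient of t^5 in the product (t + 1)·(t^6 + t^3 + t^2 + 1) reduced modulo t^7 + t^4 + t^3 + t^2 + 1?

0

Multiply in 𝔽_2[t]: (t + 1)·(t^6 + t^3 + t^2 + 1) = t^7 + t^6 + t^4 + t^2 + t + 1.
Reduce using t^7 ≡ t^4 + t^3 + t^2 + 1 (mod t^7 + t^4 + t^3 + t^2 + 1).
Reduced: t^6 + t^3 + t.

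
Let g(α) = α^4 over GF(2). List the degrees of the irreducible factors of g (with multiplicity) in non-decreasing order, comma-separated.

Roots in GF(2): g(0) = 0 → root; g(1) = 1.
Linear factors from roots: (α).
Complete factorization: g(α) = (α)^4.
Factor degrees with multiplicity: 1 + 1 + 1 + 1 = 4.

1, 1, 1, 1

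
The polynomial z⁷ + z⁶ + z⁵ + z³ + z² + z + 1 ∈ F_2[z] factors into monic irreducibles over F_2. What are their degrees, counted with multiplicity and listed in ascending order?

7

Write g(z) = z⁷ + z⁶ + z⁵ + z³ + z² + z + 1.
Roots in F_2: g(0) = 1; g(1) = 1.
Complete factorization: g(z) = (z⁷ + z⁶ + z⁵ + z³ + z² + z + 1).
Factor degrees with multiplicity: 7 = 7.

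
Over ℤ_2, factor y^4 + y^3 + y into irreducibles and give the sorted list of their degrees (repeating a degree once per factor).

1, 3

Write g(y) = y^4 + y^3 + y.
Roots in ℤ_2: g(0) = 0 → root; g(1) = 1.
Linear factors from roots: (y).
Complete factorization: g(y) = (y)·(y^3 + y^2 + 1).
Factor degrees with multiplicity: 1 + 3 = 4.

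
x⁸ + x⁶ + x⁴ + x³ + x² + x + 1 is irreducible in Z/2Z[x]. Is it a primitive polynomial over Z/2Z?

Yes

Write f(x) = x⁸ + x⁶ + x⁴ + x³ + x² + x + 1.
|GF(2^8)^×| = 2^8 − 1 = 255. Prime factorization: 255 = 3·5·17.
f is primitive ⇔ x has order 255 in GF(2)[x]/(f), i.e. x^(255/q) ≠ 1 for each prime q | 255.
x^(85) mod f = x⁴ + x³ + x.
x^(51) mod f = x⁶ + x³.
x^(15) mod f = x⁶ + x + 1.
None equal 1, so x has full order 255; f is primitive.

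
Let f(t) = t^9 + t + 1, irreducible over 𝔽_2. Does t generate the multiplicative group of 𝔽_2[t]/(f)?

No

|GF(2^9)^×| = 2^9 − 1 = 511. Prime factorization: 511 = 7·73.
f is primitive ⇔ t has order 511 in GF(2)[t]/(f), i.e. t^(511/q) ≠ 1 for each prime q | 511.
t^(73) mod f = 1
t^(7) mod f = t^7.
Since t^(73) = 1, the order of t divides 73 < 511; not primitive.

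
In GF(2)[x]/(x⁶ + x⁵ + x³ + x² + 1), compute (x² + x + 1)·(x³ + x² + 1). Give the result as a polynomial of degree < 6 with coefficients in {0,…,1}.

x^5 + x + 1

Multiply in GF(2)[x]: (x² + x + 1)·(x³ + x² + 1) = x⁵ + x + 1.
Reduced: x⁵ + x + 1.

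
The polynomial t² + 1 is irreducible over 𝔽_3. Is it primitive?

Write f(t) = t² + 1.
|GF(3^2)^×| = 3^2 − 1 = 8. Prime factorization: 8 = 2^3.
f is primitive ⇔ t has order 8 in GF(3)[t]/(f), i.e. t^(8/q) ≠ 1 for each prime q | 8.
t^(4) mod f = 1
Since t^(4) = 1, the order of t divides 4 < 8; not primitive.

No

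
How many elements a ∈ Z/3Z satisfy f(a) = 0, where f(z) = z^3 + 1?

1

Evaluate at each of the 3 elements of Z/3Z:
f(0) = 1; f(1) = 2; f(2) = 0 → root.
Roots: {2}.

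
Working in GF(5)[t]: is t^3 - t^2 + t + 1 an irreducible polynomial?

Write f(t) = t^3 - t^2 + t + 1.
Check for roots in GF(5): f(0) = 1; f(1) = 2; f(2) = 2; f(3) = 2; f(4) = 3.
No roots. A degree-3 polynomial over a field with no linear factor is irreducible.

Yes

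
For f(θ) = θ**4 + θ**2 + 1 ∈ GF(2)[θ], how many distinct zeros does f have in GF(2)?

Evaluate at each of the 2 elements of GF(2):
f(0) = 1; f(1) = 1.
No element is a root.

0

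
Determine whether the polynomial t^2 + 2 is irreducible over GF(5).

Yes

Write g(t) = t^2 + 2.
Check for roots in GF(5): g(0) = 2; g(1) = 3; g(2) = 1; g(3) = 1; g(4) = 3.
No roots. A degree-2 polynomial over a field with no linear factor is irreducible.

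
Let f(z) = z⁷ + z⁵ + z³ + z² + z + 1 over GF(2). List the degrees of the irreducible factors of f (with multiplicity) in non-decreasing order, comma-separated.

1, 1, 2, 3

Roots in GF(2): f(0) = 1; f(1) = 0 → root.
Linear factors from roots: (z + 1).
Complete factorization: f(z) = (z + 1)^2·(z² + z + 1)·(z³ + z² + 1).
Factor degrees with multiplicity: 1 + 1 + 2 + 3 = 7.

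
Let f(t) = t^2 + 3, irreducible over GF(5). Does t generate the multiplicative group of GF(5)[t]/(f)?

|GF(5^2)^×| = 5^2 − 1 = 24. Prime factorization: 24 = 2^3·3.
f is primitive ⇔ t has order 24 in GF(5)[t]/(f), i.e. t^(24/q) ≠ 1 for each prime q | 24.
t^(12) mod f = 4.
t^(8) mod f = 1
Since t^(8) = 1, the order of t divides 8 < 24; not primitive.

No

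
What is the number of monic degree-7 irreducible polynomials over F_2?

18

The number of monic irreducibles of degree 7 over GF(2) is (1/7)·Σ_{d∣7} μ(7/d) 2^d.
Divisors of 7: 1, 7; μ(7/d) for each: -1, 1.
Σ = − 2^1 + 2^7 = 126.
N = 126/7 = 18.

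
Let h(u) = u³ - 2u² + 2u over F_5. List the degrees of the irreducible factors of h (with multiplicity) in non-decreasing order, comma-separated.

Roots in F_5: h(0) = 0 → root; h(1) = 1; h(2) = 4; h(3) = 0 → root; h(4) = 0 → root.
Linear factors from roots: (u), (u + 2), (u + 1).
Complete factorization: h(u) = (u)·(u + 1)·(u + 2).
Factor degrees with multiplicity: 1 + 1 + 1 = 3.

1, 1, 1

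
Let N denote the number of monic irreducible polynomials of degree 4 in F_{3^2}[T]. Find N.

By the necklace-counting formula, N_9(4) = (1/4) Σ_{d|4} μ(4/d)·9^d.
Divisors of 4: 1, 2, 4; μ(4/d) for each: 0, -1, 1.
Σ = − 9^2 + 9^4 = 6480.
N = 6480/4 = 1620.

1620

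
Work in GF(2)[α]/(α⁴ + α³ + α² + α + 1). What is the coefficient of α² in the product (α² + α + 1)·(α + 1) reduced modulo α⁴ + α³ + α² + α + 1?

0

Multiply in GF(2)[α]: (α² + α + 1)·(α + 1) = α³ + 1.
Reduced: α³ + 1.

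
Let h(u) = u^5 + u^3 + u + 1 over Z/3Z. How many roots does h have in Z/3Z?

0

Evaluate at each of the 3 elements of Z/3Z:
h(0) = 1; h(1) = 1; h(2) = 1.
No element is a root.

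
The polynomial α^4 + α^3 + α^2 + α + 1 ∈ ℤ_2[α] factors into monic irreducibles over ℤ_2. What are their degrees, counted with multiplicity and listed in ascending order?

4

Write f(α) = α^4 + α^3 + α^2 + α + 1.
Roots in ℤ_2: f(0) = 1; f(1) = 1.
Complete factorization: f(α) = (α^4 + α^3 + α^2 + α + 1).
Factor degrees with multiplicity: 4 = 4.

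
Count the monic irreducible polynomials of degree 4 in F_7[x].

588

The number of monic irreducibles of degree 4 over GF(7) is (1/4)·Σ_{d∣4} μ(4/d) 7^d.
Divisors of 4: 1, 2, 4; μ(4/d) for each: 0, -1, 1.
Σ = − 7^2 + 7^4 = 2352.
N = 2352/4 = 588.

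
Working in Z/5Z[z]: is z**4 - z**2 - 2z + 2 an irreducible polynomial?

Write g(z) = z**4 - z**2 - 2z + 2.
Check for roots in Z/5Z: g(0) = 2; g(1) = 0 → root; g(2) = 0 → root; g(3) = 3; g(4) = 4.
g(1) = 0, so (z − 1) divides g(z); g is reducible.

No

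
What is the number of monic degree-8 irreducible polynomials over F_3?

x^(3^8) − x is the product of all monic irreducibles of degree dividing 8; Möbius inversion gives N = (1/8) Σ μ(8/d)·3^d.
Divisors of 8: 1, 2, 4, 8; μ(8/d) for each: 0, 0, -1, 1.
Σ = − 3^4 + 3^8 = 6480.
N = 6480/8 = 810.

810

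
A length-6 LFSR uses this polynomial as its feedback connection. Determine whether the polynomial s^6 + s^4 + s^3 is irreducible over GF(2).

No

Write f(s) = s^6 + s^4 + s^3.
Check for roots in GF(2): f(0) = 0 → root; f(1) = 1.
f(0) = 0, so (s) divides f(s); f is reducible.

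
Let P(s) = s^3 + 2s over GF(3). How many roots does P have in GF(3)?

Evaluate at each of the 3 elements of GF(3):
P(0) = 0 → root; P(1) = 0 → root; P(2) = 0 → root.
Roots: {0, 1, 2}.

3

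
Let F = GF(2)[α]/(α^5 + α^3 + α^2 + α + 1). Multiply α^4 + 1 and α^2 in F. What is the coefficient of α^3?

1

Multiply in GF(2)[α]: (α^4 + 1)·(α^2) = α^6 + α^2.
Reduce using α^5 ≡ α^3 + α^2 + α + 1 (mod α^5 + α^3 + α^2 + α + 1).
Reduced: α^4 + α^3 + α.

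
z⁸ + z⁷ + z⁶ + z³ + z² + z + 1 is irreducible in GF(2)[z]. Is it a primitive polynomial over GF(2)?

Yes

Write f(z) = z⁸ + z⁷ + z⁶ + z³ + z² + z + 1.
|GF(2^8)^×| = 2^8 − 1 = 255. Prime factorization: 255 = 3·5·17.
f is primitive ⇔ z has order 255 in GF(2)[z]/(f), i.e. z^(255/q) ≠ 1 for each prime q | 255.
z^(85) mod f = z⁵ + z⁴ + z³ + z² + 1.
z^(51) mod f = z⁶ + z³.
z^(15) mod f = z⁵ + z⁴ + z³ + z + 1.
None equal 1, so z has full order 255; f is primitive.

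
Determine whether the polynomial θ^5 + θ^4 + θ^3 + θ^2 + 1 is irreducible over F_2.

Write m(θ) = θ^5 + θ^4 + θ^3 + θ^2 + 1.
Check for roots in F_2: m(0) = 1; m(1) = 1.
No roots, so no linear factors.
Monic irreducibles of degree 2 over GF(2): θ^2 + θ + 1.
None of them divide m (all give nonzero remainder).
No irreducible factor of degree ≤ 2 exists, so m is irreducible over GF(2).

Yes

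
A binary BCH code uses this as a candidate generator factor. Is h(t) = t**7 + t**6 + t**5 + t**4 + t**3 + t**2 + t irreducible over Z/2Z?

Check for roots in Z/2Z: h(0) = 0 → root; h(1) = 1.
h(0) = 0, so (t) divides h(t); h is reducible.

No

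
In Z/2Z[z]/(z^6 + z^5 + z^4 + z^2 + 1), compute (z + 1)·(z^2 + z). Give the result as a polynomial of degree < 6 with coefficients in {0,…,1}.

z^3 + z

Multiply in Z/2Z[z]: (z + 1)·(z^2 + z) = z^3 + z.
Reduced: z^3 + z.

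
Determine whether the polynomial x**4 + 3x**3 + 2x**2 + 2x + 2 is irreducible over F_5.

No

Write h(x) = x**4 + 3x**3 + 2x**2 + 2x + 2.
Check for roots in F_5: h(0) = 2; h(1) = 0 → root; h(2) = 4; h(3) = 3; h(4) = 0 → root.
h(1) = 0, so (x − 1) divides h(x); h is reducible.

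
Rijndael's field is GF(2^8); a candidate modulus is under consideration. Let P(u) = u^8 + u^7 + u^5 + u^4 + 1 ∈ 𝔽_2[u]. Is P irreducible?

Check for roots in 𝔽_2: P(0) = 1; P(1) = 1.
No roots, so no linear factors.
Monic irreducibles of degree 2 over GF(2): u^2 + u + 1.
None of them divide P (all give nonzero remainder).
Monic irreducibles of degree 3 over GF(2): u^3 + u + 1, u^3 + u^2 + 1.
None of them divide P (all give nonzero remainder).
Monic irreducibles of degree 4 over GF(2): u^4 + u + 1, u^4 + u^3 + 1, u^4 + u^3 + u^2 + u + 1.
None of them divide P (all give nonzero remainder).
No irreducible factor of degree ≤ 4 exists, so P is irreducible over GF(2).

Yes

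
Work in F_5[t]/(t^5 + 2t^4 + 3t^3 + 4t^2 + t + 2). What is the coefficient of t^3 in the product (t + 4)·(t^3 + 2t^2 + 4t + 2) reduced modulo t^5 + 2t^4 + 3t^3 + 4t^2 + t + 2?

Multiply in F_5[t]: (t + 4)·(t^3 + 2t^2 + 4t + 2) = t^4 + t^3 + 2t^2 + 3t + 3.
Reduced: t^4 + t^3 + 2t^2 + 3t + 3.

1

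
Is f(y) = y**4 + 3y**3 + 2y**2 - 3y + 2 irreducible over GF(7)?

Check for roots in GF(7): f(0) = 2; f(1) = 5; f(2) = 2; f(3) = 5; f(4) = 1; f(5) = 1; f(6) = 5.
No roots, so no linear factors.
Degree-2 irreducible divisors: test the 21 monic irreducibles of degree 2 over GF(7).
None of them divide f (all give nonzero remainder).
No irreducible factor of degree ≤ 2 exists, so f is irreducible over GF(7).

Yes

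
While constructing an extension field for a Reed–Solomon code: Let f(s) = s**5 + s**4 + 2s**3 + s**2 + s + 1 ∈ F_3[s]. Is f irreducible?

Yes

Check for roots in F_3: f(0) = 1; f(1) = 1; f(2) = 2.
No roots, so no linear factors.
Monic irreducibles of degree 2 over GF(3): s**2 + 1, s**2 + s + 2, s**2 + 2s + 2.
None of them divide f (all give nonzero remainder).
No irreducible factor of degree ≤ 2 exists, so f is irreducible over GF(3).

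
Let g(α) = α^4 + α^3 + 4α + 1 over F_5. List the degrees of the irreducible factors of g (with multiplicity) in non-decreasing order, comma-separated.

4

Roots in F_5: g(0) = 1; g(1) = 2; g(2) = 3; g(3) = 1; g(4) = 2.
Complete factorization: g(α) = (α^4 + α^3 + 4α + 1).
Factor degrees with multiplicity: 4 = 4.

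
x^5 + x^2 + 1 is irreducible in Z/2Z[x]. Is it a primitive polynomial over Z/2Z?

Write f(x) = x^5 + x^2 + 1.
|GF(2^5)^×| = 2^5 − 1 = 31. Prime factorization: 31 = 31.
f is primitive ⇔ x has order 31 in GF(2)[x]/(f), i.e. x^(31/q) ≠ 1 for each prime q | 31.
x^(1) mod f = x.
None equal 1, so x has full order 31; f is primitive.

Yes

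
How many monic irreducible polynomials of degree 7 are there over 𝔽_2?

Gauss's count: N_{2}(7) = (1/7) Σ_{d|7} μ(7/d)·2^d.
Divisors of 7: 1, 7; μ(7/d) for each: -1, 1.
Σ = − 2^1 + 2^7 = 126.
N = 126/7 = 18.

18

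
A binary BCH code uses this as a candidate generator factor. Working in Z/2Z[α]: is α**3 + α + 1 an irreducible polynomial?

Yes

Write m(α) = α**3 + α + 1.
Check for roots in Z/2Z: m(0) = 1; m(1) = 1.
No roots. A degree-3 polynomial over a field with no linear factor is irreducible.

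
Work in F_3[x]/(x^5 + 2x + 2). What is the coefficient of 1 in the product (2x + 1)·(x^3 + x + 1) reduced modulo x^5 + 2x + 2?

Multiply in F_3[x]: (2x + 1)·(x^3 + x + 1) = 2x^4 + x^3 + 2x^2 + 1.
Reduced: 2x^4 + x^3 + 2x^2 + 1.

1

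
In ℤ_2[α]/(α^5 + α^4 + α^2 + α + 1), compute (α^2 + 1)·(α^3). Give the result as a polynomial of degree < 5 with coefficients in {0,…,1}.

Multiply in ℤ_2[α]: (α^2 + 1)·(α^3) = α^5 + α^3.
Reduce using α^5 ≡ α^4 + α^2 + α + 1 (mod α^5 + α^4 + α^2 + α + 1).
Reduced: α^4 + α^3 + α^2 + α + 1.

α^4 + α^3 + α^2 + α + 1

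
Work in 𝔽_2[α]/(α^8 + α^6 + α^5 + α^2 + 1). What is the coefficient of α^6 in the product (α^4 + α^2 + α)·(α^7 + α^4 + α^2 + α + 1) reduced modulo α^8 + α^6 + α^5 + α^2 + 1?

1

Multiply in 𝔽_2[α]: (α^4 + α^2 + α)·(α^7 + α^4 + α^2 + α + 1) = α^11 + α^9 + α.
Reduce using α^8 ≡ α^6 + α^5 + α^2 + 1 (mod α^8 + α^6 + α^5 + α^2 + 1).
Reduced: α^6 + α^3 + α^2 + α + 1.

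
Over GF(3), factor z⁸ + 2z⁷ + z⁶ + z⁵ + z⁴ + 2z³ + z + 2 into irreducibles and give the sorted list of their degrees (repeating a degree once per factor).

8

Write f(z) = z⁸ + 2z⁷ + z⁶ + z⁵ + z⁴ + 2z³ + z + 2.
Roots in GF(3): f(0) = 2; f(1) = 2; f(2) = 2.
Complete factorization: f(z) = (z⁸ + 2z⁷ + z⁶ + z⁵ + z⁴ + 2z³ + z + 2).
Factor degrees with multiplicity: 8 = 8.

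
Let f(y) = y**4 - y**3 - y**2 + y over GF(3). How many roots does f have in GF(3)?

Evaluate at each of the 3 elements of GF(3):
f(0) = 0 → root; f(1) = 0 → root; f(2) = 0 → root.
Roots: {0, 1, 2}.

3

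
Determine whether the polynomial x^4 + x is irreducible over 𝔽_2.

No

Write m(x) = x^4 + x.
Check for roots in 𝔽_2: m(0) = 0 → root; m(1) = 0 → root.
m(0) = 0, so (x) divides m(x); m is reducible.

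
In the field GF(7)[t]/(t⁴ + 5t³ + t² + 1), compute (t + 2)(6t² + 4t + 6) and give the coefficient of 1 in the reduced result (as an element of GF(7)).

5

Multiply in GF(7)[t]: (t + 2)·(6t² + 4t + 6) = 6t³ + 2t² + 5.
Reduced: 6t³ + 2t² + 5.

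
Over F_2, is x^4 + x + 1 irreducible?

Yes

Write g(x) = x^4 + x + 1.
Check for roots in F_2: g(0) = 1; g(1) = 1.
No roots, so no linear factors.
Monic irreducibles of degree 2 over GF(2): x^2 + x + 1.
None of them divide g (all give nonzero remainder).
No irreducible factor of degree ≤ 2 exists, so g is irreducible over GF(2).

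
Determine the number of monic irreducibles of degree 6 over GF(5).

Gauss's count: N_{5}(6) = (1/6) Σ_{d|6} μ(6/d)·5^d.
Divisors of 6: 1, 2, 3, 6; μ(6/d) for each: 1, -1, -1, 1.
Σ = 5^1 − 5^2 − 5^3 + 5^6 = 15480.
N = 15480/6 = 2580.

2580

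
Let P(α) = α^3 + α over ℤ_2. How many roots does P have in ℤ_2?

Evaluate at each of the 2 elements of ℤ_2:
P(0) = 0 → root; P(1) = 0 → root.
Roots: {0, 1}.

2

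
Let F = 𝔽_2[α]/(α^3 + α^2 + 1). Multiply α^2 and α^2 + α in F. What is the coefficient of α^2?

0

Multiply in 𝔽_2[α]: (α^2)·(α^2 + α) = α^4 + α^3.
Reduce using α^3 ≡ α^2 + 1 (mod α^3 + α^2 + 1).
Reduced: α.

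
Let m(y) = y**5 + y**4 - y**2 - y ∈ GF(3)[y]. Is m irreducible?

Check for roots in GF(3): m(0) = 0 → root; m(1) = 0 → root; m(2) = 0 → root.
m(0) = 0, so (y) divides m(y); m is reducible.

No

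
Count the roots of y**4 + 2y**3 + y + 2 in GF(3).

2

Write P(y) = y**4 + 2y**3 + y + 2.
Evaluate at each of the 3 elements of GF(3):
P(0) = 2; P(1) = 0 → root; P(2) = 0 → root.
Roots: {1, 2}.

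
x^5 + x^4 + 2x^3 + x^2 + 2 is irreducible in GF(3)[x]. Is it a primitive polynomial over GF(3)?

Write f(x) = x^5 + x^4 + 2x^3 + x^2 + 2.
|GF(3^5)^×| = 3^5 − 1 = 242. Prime factorization: 242 = 2·11^2.
f is primitive ⇔ x has order 242 in GF(3)[x]/(f), i.e. x^(242/q) ≠ 1 for each prime q | 242.
x^(121) mod f = 1
x^(22) mod f = 1
Since x^(121) = 1, the order of x divides 121 < 242; not primitive.

No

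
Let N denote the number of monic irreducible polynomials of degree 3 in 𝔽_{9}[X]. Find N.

Gauss's count: N_{9}(3) = (1/3) Σ_{d|3} μ(3/d)·9^d.
Divisors of 3: 1, 3; μ(3/d) for each: -1, 1.
Σ = − 9^1 + 9^3 = 720.
N = 720/3 = 240.

240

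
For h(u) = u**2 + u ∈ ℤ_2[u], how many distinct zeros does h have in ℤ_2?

Evaluate at each of the 2 elements of ℤ_2:
h(0) = 0 → root; h(1) = 0 → root.
Roots: {0, 1}.

2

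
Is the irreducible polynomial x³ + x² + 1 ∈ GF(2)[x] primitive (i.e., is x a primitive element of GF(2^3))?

Yes

Write f(x) = x³ + x² + 1.
|GF(2^3)^×| = 2^3 − 1 = 7. Prime factorization: 7 = 7.
f is primitive ⇔ x has order 7 in GF(2)[x]/(f), i.e. x^(7/q) ≠ 1 for each prime q | 7.
x^(1) mod f = x.
None equal 1, so x has full order 7; f is primitive.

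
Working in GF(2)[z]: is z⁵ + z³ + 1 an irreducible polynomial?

Write g(z) = z⁵ + z³ + 1.
Check for roots in GF(2): g(0) = 1; g(1) = 1.
No roots, so no linear factors.
Monic irreducibles of degree 2 over GF(2): z² + z + 1.
None of them divide g (all give nonzero remainder).
No irreducible factor of degree ≤ 2 exists, so g is irreducible over GF(2).

Yes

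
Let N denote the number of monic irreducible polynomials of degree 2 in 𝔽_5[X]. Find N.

The number of monic irreducibles of degree 2 over GF(5) is (1/2)·Σ_{d∣2} μ(2/d) 5^d.
Divisors of 2: 1, 2; μ(2/d) for each: -1, 1.
Σ = − 5^1 + 5^2 = 20.
N = 20/2 = 10.

10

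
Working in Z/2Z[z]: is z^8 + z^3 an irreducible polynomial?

Write h(z) = z^8 + z^3.
Check for roots in Z/2Z: h(0) = 0 → root; h(1) = 0 → root.
h(0) = 0, so (z) divides h(z); h is reducible.

No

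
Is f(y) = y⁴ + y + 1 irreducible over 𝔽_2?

Yes

Check for roots in 𝔽_2: f(0) = 1; f(1) = 1.
No roots, so no linear factors.
Monic irreducibles of degree 2 over GF(2): y² + y + 1.
None of them divide f (all give nonzero remainder).
No irreducible factor of degree ≤ 2 exists, so f is irreducible over GF(2).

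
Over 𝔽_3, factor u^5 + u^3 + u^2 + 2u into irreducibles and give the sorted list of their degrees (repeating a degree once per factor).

1, 1, 3

Write f(u) = u^5 + u^3 + u^2 + 2u.
Roots in 𝔽_3: f(0) = 0 → root; f(1) = 2; f(2) = 0 → root.
Linear factors from roots: (u), (u + 1).
Complete factorization: f(u) = (u)·(u + 1)·(u^3 + 2u^2 + 2u + 2).
Factor degrees with multiplicity: 1 + 1 + 3 = 5.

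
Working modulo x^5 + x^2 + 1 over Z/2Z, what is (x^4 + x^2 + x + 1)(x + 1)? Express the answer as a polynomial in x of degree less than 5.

Multiply in Z/2Z[x]: (x^4 + x^2 + x + 1)·(x + 1) = x^5 + x^4 + x^3 + 1.
Reduce using x^5 ≡ x^2 + 1 (mod x^5 + x^2 + 1).
Reduced: x^4 + x^3 + x^2.

x^4 + x^3 + x^2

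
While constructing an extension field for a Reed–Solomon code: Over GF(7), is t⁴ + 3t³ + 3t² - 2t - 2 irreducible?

Write h(t) = t⁴ + 3t³ + 3t² - 2t - 2.
Check for roots in GF(7): h(0) = 5; h(1) = 3; h(2) = 4; h(3) = 6; h(4) = 3; h(5) = 6; h(6) = 1.
No roots, so no linear factors.
Degree-2 irreducible divisors: test the 21 monic irreducibles of degree 2 over GF(7).
None of them divide h (all give nonzero remainder).
No irreducible factor of degree ≤ 2 exists, so h is irreducible over GF(7).

Yes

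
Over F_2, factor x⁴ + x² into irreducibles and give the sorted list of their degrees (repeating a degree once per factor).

1, 1, 1, 1

Write g(x) = x⁴ + x².
Roots in F_2: g(0) = 0 → root; g(1) = 0 → root.
Linear factors from roots: (x), (x + 1).
Complete factorization: g(x) = (x)^2·(x + 1)^2.
Factor degrees with multiplicity: 1 + 1 + 1 + 1 = 4.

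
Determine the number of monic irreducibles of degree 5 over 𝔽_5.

624

By the necklace-counting formula, N_5(5) = (1/5) Σ_{d|5} μ(5/d)·5^d.
Divisors of 5: 1, 5; μ(5/d) for each: -1, 1.
Σ = − 5^1 + 5^5 = 3120.
N = 3120/5 = 624.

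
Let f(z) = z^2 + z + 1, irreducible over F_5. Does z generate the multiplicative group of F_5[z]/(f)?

No

|GF(5^2)^×| = 5^2 − 1 = 24. Prime factorization: 24 = 2^3·3.
f is primitive ⇔ z has order 24 in GF(5)[z]/(f), i.e. z^(24/q) ≠ 1 for each prime q | 24.
z^(12) mod f = 1
z^(8) mod f = 4z + 4.
Since z^(12) = 1, the order of z divides 12 < 24; not primitive.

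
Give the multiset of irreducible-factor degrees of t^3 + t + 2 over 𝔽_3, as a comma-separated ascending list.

Write f(t) = t^3 + t + 2.
Roots in 𝔽_3: f(0) = 2; f(1) = 1; f(2) = 0 → root.
Linear factors from roots: (t + 1).
Complete factorization: f(t) = (t + 1)·(t^2 + 2t + 2).
Factor degrees with multiplicity: 1 + 2 = 3.

1, 2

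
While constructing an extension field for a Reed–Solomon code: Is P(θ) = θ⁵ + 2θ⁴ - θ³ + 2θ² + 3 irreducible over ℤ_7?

Check for roots in ℤ_7: P(0) = 3; P(1) = 0 → root; P(2) = 4; P(3) = 0 → root; P(4) = 2; P(5) = 5; P(6) = 0 → root.
P(1) = 0, so (θ − 1) divides P(θ); P is reducible.

No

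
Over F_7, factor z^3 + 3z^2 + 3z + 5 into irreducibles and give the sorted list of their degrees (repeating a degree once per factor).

3

Write h(z) = z^3 + 3z^2 + 3z + 5.
Complete factorization: h(z) = (z^3 + 3z^2 + 3z + 5).
Factor degrees with multiplicity: 3 = 3.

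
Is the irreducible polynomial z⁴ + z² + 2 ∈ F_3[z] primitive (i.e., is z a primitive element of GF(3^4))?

No

Write f(z) = z⁴ + z² + 2.
|GF(3^4)^×| = 3^4 − 1 = 80. Prime factorization: 80 = 2^4·5.
f is primitive ⇔ z has order 80 in GF(3)[z]/(f), i.e. z^(80/q) ≠ 1 for each prime q | 80.
z^(40) mod f = 2.
z^(16) mod f = 1
Since z^(16) = 1, the order of z divides 16 < 80; not primitive.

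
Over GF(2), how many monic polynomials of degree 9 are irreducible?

56

By the necklace-counting formula, N_2(9) = (1/9) Σ_{d|9} μ(9/d)·2^d.
Divisors of 9: 1, 3, 9; μ(9/d) for each: 0, -1, 1.
Σ = − 2^3 + 2^9 = 504.
N = 504/9 = 56.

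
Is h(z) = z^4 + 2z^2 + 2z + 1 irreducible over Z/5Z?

Yes

Check for roots in Z/5Z: h(0) = 1; h(1) = 1; h(2) = 4; h(3) = 1; h(4) = 2.
No roots, so no linear factors.
Degree-2 irreducible divisors: test the 10 monic irreducibles of degree 2 over GF(5).
None of them divide h (all give nonzero remainder).
No irreducible factor of degree ≤ 2 exists, so h is irreducible over GF(5).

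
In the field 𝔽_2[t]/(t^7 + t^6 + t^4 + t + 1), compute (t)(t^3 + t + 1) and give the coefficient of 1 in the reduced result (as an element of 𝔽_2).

Multiply in 𝔽_2[t]: (t)·(t^3 + t + 1) = t^4 + t^2 + t.
Reduced: t^4 + t^2 + t.

0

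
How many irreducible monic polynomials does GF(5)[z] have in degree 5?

By the necklace-counting formula, N_5(5) = (1/5) Σ_{d|5} μ(5/d)·5^d.
Divisors of 5: 1, 5; μ(5/d) for each: -1, 1.
Σ = − 5^1 + 5^5 = 3120.
N = 3120/5 = 624.

624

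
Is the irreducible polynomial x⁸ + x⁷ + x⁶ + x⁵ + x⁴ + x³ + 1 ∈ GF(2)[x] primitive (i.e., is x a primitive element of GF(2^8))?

No

Write f(x) = x⁸ + x⁷ + x⁶ + x⁵ + x⁴ + x³ + 1.
|GF(2^8)^×| = 2^8 − 1 = 255. Prime factorization: 255 = 3·5·17.
f is primitive ⇔ x has order 255 in GF(2)[x]/(f), i.e. x^(255/q) ≠ 1 for each prime q | 255.
x^(85) mod f = 1
x^(51) mod f = x⁷ + x⁵ + x³ + x² + 1.
x^(15) mod f = x⁷ + x⁶ + x³ + x + 1.
Since x^(85) = 1, the order of x divides 85 < 255; not primitive.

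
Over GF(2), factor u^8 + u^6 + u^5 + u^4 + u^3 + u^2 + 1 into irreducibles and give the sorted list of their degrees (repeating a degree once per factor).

2, 3, 3

Write g(u) = u^8 + u^6 + u^5 + u^4 + u^3 + u^2 + 1.
Roots in GF(2): g(0) = 1; g(1) = 1.
Complete factorization: g(u) = (u^2 + u + 1)·(u^3 + u + 1)·(u^3 + u^2 + 1).
Factor degrees with multiplicity: 2 + 3 + 3 = 8.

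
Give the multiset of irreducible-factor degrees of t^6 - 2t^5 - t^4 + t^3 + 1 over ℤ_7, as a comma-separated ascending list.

Write h(t) = t^6 - 2t^5 - t^4 + t^3 + 1.
Linear factors from roots: (t - 1), (t - 2), (t + 2).
Complete factorization: h(t) = (t - 2)·(t - 1)·(t + 2)^2·(t^2 - 3t + 1).
Factor degrees with multiplicity: 1 + 1 + 1 + 1 + 2 = 6.

1, 1, 1, 1, 2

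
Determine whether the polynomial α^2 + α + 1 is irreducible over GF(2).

Yes

Write P(α) = α^2 + α + 1.
Check for roots in GF(2): P(0) = 1; P(1) = 1.
No roots. A degree-2 polynomial over a field with no linear factor is irreducible.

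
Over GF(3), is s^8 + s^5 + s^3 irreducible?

Write h(s) = s^8 + s^5 + s^3.
Check for roots in GF(3): h(0) = 0 → root; h(1) = 0 → root; h(2) = 2.
h(0) = 0, so (s) divides h(s); h is reducible.

No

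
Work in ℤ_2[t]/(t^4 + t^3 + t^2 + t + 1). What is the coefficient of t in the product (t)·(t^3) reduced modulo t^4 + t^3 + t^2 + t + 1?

1

Multiply in ℤ_2[t]: (t)·(t^3) = t^4.
Reduce using t^4 ≡ t^3 + t^2 + t + 1 (mod t^4 + t^3 + t^2 + t + 1).
Reduced: t^3 + t^2 + t + 1.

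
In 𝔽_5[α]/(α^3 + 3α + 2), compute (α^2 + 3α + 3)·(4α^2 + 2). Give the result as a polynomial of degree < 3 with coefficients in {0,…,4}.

2α^2 + 2α + 2

Multiply in 𝔽_5[α]: (α^2 + 3α + 3)·(4α^2 + 2) = 4α^4 + 2α^3 + 4α^2 + α + 1.
Reduce using α^3 ≡ 2α + 3 (mod α^3 + 3α + 2).
Reduced: 2α^2 + 2α + 2.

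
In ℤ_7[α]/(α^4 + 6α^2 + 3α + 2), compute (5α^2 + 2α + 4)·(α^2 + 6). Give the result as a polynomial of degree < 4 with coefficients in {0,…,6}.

Multiply in ℤ_7[α]: (5α^2 + 2α + 4)·(α^2 + 6) = 5α^4 + 2α^3 + 6α^2 + 5α + 3.
Reduce using α^4 ≡ α^2 + 4α + 5 (mod α^4 + 6α^2 + 3α + 2).
Reduced: 2α^3 + 4α^2 + 4α.

2α^3 + 4α^2 + 4α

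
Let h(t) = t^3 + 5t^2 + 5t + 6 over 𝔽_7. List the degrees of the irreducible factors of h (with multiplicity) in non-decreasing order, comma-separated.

3

Complete factorization: h(t) = (t^3 + 5t^2 + 5t + 6).
Factor degrees with multiplicity: 3 = 3.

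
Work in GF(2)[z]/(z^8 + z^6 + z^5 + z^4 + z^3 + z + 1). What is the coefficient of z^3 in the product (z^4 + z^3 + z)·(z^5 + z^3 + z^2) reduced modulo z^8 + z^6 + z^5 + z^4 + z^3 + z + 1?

Multiply in GF(2)[z]: (z^4 + z^3 + z)·(z^5 + z^3 + z^2) = z^9 + z^8 + z^7 + z^6 + z^5 + z^4 + z^3.
Reduce using z^8 ≡ z^6 + z^5 + z^4 + z^3 + z + 1 (mod z^8 + z^6 + z^5 + z^4 + z^3 + z + 1).
Reduced: z^6 + z^5 + z^4 + z^2 + 1.

0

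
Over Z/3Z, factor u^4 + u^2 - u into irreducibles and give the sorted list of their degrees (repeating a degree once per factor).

1, 1, 2

Write g(u) = u^4 + u^2 - u.
Roots in Z/3Z: g(0) = 0 → root; g(1) = 1; g(2) = 0 → root.
Linear factors from roots: (u), (u + 1).
Complete factorization: g(u) = (u)·(u + 1)·(u^2 - u - 1).
Factor degrees with multiplicity: 1 + 1 + 2 = 4.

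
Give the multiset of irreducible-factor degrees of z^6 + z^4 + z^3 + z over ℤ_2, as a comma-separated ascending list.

Write g(z) = z^6 + z^4 + z^3 + z.
Roots in ℤ_2: g(0) = 0 → root; g(1) = 0 → root.
Linear factors from roots: (z), (z + 1).
Complete factorization: g(z) = (z)·(z + 1)^3·(z^2 + z + 1).
Factor degrees with multiplicity: 1 + 1 + 1 + 1 + 2 = 6.

1, 1, 1, 1, 2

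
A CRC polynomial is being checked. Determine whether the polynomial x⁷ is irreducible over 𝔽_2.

No

Write h(x) = x⁷.
Check for roots in 𝔽_2: h(0) = 0 → root; h(1) = 1.
h(0) = 0, so (x) divides h(x); h is reducible.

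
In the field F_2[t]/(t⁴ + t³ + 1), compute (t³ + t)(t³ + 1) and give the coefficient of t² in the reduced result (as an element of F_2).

1

Multiply in F_2[t]: (t³ + t)·(t³ + 1) = t⁶ + t⁴ + t³ + t.
Reduce using t⁴ ≡ t³ + 1 (mod t⁴ + t³ + 1).
Reduced: t³ + t².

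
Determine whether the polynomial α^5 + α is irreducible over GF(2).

Write h(α) = α^5 + α.
Check for roots in GF(2): h(0) = 0 → root; h(1) = 0 → root.
h(0) = 0, so (α) divides h(α); h is reducible.

No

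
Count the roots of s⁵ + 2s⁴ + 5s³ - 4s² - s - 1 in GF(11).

2

Write f(s) = s⁵ + 2s⁴ + 5s³ - 4s² - s - 1.
Evaluate at each of the 11 elements of GF(11):
f(0) = 10; f(1) = 2; f(2) = 8; f(3) = 5; f(4) = 5; f(5) = 10; f(6) = 0 → root; f(7) = 9; f(8) = 3; f(9) = 0 → root; f(10) = 3.
Roots: {6, 9}.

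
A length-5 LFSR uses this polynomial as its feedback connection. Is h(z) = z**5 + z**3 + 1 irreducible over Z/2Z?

Check for roots in Z/2Z: h(0) = 1; h(1) = 1.
No roots, so no linear factors.
Monic irreducibles of degree 2 over GF(2): z**2 + z + 1.
None of them divide h (all give nonzero remainder).
No irreducible factor of degree ≤ 2 exists, so h is irreducible over GF(2).

Yes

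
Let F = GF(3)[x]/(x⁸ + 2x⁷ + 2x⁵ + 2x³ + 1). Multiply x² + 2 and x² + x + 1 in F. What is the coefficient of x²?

0

Multiply in GF(3)[x]: (x² + 2)·(x² + x + 1) = x⁴ + x³ + 2x + 2.
Reduced: x⁴ + x³ + 2x + 2.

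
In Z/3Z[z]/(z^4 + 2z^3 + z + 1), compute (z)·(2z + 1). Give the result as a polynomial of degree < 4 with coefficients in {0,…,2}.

2z^2 + z

Multiply in Z/3Z[z]: (z)·(2z + 1) = 2z^2 + z.
Reduced: 2z^2 + z.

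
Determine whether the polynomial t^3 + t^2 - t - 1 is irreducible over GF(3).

No

Write f(t) = t^3 + t^2 - t - 1.
Check for roots in GF(3): f(0) = 2; f(1) = 0 → root; f(2) = 0 → root.
f(1) = 0, so (t − 1) divides f(t); f is reducible.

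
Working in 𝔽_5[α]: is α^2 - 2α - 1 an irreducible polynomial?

Write h(α) = α^2 - 2α - 1.
Check for roots in 𝔽_5: h(0) = 4; h(1) = 3; h(2) = 4; h(3) = 2; h(4) = 2.
No roots. A degree-2 polynomial over a field with no linear factor is irreducible.

Yes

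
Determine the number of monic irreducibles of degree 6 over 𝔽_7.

Gauss's count: N_{7}(6) = (1/6) Σ_{d|6} μ(6/d)·7^d.
Divisors of 6: 1, 2, 3, 6; μ(6/d) for each: 1, -1, -1, 1.
Σ = 7^1 − 7^2 − 7^3 + 7^6 = 117264.
N = 117264/6 = 19544.

19544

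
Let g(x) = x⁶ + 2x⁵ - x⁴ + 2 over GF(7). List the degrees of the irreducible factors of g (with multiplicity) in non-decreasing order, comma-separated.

Linear factors from roots: (x + 2), (x + 1).
Complete factorization: g(x) = (x + 1)·(x + 2)^3·(x² + 2x + 2).
Factor degrees with multiplicity: 1 + 1 + 1 + 1 + 2 = 6.

1, 1, 1, 1, 2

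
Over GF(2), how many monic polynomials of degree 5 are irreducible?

6

By the necklace-counting formula, N_2(5) = (1/5) Σ_{d|5} μ(5/d)·2^d.
Divisors of 5: 1, 5; μ(5/d) for each: -1, 1.
Σ = − 2^1 + 2^5 = 30.
N = 30/5 = 6.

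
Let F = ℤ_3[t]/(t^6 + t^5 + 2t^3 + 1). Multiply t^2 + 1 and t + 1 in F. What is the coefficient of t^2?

Multiply in ℤ_3[t]: (t^2 + 1)·(t + 1) = t^3 + t^2 + t + 1.
Reduced: t^3 + t^2 + t + 1.

1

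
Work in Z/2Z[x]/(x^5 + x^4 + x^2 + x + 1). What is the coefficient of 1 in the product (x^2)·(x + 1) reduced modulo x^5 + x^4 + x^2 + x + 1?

Multiply in Z/2Z[x]: (x^2)·(x + 1) = x^3 + x^2.
Reduced: x^3 + x^2.

0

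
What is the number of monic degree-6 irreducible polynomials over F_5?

x^(5^6) − x is the product of all monic irreducibles of degree dividing 6; Möbius inversion gives N = (1/6) Σ μ(6/d)·5^d.
Divisors of 6: 1, 2, 3, 6; μ(6/d) for each: 1, -1, -1, 1.
Σ = 5^1 − 5^2 − 5^3 + 5^6 = 15480.
N = 15480/6 = 2580.

2580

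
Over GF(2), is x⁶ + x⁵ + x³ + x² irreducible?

No

Write f(x) = x⁶ + x⁵ + x³ + x².
Check for roots in GF(2): f(0) = 0 → root; f(1) = 0 → root.
f(0) = 0, so (x) divides f(x); f is reducible.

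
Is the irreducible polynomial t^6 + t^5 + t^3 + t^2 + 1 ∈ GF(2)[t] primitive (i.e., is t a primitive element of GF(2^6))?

Write f(t) = t^6 + t^5 + t^3 + t^2 + 1.
|GF(2^6)^×| = 2^6 − 1 = 63. Prime factorization: 63 = 3^2·7.
f is primitive ⇔ t has order 63 in GF(2)[t]/(f), i.e. t^(63/q) ≠ 1 for each prime q | 63.
t^(21) mod f = t^4 + t^2 + t + 1.
t^(9) mod f = t^2 + t.
None equal 1, so t has full order 63; f is primitive.

Yes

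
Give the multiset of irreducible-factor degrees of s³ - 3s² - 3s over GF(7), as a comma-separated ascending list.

1, 1, 1

Write g(s) = s³ - 3s² - 3s.
Linear factors from roots: (s), (s + 2).
Complete factorization: g(s) = (s)·(s + 2)^2.
Factor degrees with multiplicity: 1 + 1 + 1 = 3.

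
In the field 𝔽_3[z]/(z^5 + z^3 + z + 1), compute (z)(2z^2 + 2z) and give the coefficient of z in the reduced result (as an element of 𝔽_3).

0

Multiply in 𝔽_3[z]: (z)·(2z^2 + 2z) = 2z^3 + 2z^2.
Reduced: 2z^3 + 2z^2.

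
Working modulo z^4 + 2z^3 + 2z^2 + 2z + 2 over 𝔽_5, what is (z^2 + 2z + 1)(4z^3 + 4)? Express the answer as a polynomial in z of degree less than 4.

z^3 + z^2 + 4

Multiply in 𝔽_5[z]: (z^2 + 2z + 1)·(4z^3 + 4) = 4z^5 + 3z^4 + 4z^3 + 4z^2 + 3z + 4.
Reduce using z^4 ≡ 3z^3 + 3z^2 + 3z + 3 (mod z^4 + 2z^3 + 2z^2 + 2z + 2).
Reduced: z^3 + z^2 + 4.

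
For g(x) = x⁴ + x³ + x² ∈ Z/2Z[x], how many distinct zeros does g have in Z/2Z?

1

Evaluate at each of the 2 elements of Z/2Z:
g(0) = 0 → root; g(1) = 1.
Roots: {0}.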